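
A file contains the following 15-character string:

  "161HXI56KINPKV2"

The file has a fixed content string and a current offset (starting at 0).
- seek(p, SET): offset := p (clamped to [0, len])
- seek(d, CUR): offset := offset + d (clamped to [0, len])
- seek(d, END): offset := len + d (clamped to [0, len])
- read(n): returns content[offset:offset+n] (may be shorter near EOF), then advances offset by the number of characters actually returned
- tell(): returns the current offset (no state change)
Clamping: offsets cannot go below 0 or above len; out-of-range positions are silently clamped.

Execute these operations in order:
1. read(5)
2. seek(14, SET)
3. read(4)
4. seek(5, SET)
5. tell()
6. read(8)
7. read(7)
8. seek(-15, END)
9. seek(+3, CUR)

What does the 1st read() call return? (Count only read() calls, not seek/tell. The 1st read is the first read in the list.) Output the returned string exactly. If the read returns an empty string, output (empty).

After 1 (read(5)): returned '161HX', offset=5
After 2 (seek(14, SET)): offset=14
After 3 (read(4)): returned '2', offset=15
After 4 (seek(5, SET)): offset=5
After 5 (tell()): offset=5
After 6 (read(8)): returned 'I56KINPK', offset=13
After 7 (read(7)): returned 'V2', offset=15
After 8 (seek(-15, END)): offset=0
After 9 (seek(+3, CUR)): offset=3

Answer: 161HX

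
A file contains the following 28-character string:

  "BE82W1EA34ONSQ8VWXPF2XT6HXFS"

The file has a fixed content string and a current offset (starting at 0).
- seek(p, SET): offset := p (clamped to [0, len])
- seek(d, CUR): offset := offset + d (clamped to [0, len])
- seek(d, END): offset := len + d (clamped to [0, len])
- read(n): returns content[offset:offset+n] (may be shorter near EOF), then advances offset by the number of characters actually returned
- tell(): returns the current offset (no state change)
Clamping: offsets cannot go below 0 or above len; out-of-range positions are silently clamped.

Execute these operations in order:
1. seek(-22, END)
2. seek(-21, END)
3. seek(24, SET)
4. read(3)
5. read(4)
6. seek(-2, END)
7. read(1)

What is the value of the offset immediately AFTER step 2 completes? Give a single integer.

After 1 (seek(-22, END)): offset=6
After 2 (seek(-21, END)): offset=7

Answer: 7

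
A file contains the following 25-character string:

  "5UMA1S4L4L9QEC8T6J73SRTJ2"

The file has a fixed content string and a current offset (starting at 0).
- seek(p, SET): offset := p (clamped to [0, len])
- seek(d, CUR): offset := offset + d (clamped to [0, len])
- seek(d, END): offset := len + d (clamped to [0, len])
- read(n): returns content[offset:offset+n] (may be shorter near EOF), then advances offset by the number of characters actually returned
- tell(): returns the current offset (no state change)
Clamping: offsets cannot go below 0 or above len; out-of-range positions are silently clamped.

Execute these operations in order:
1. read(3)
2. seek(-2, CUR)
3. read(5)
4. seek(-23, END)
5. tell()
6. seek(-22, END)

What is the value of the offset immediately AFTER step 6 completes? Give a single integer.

After 1 (read(3)): returned '5UM', offset=3
After 2 (seek(-2, CUR)): offset=1
After 3 (read(5)): returned 'UMA1S', offset=6
After 4 (seek(-23, END)): offset=2
After 5 (tell()): offset=2
After 6 (seek(-22, END)): offset=3

Answer: 3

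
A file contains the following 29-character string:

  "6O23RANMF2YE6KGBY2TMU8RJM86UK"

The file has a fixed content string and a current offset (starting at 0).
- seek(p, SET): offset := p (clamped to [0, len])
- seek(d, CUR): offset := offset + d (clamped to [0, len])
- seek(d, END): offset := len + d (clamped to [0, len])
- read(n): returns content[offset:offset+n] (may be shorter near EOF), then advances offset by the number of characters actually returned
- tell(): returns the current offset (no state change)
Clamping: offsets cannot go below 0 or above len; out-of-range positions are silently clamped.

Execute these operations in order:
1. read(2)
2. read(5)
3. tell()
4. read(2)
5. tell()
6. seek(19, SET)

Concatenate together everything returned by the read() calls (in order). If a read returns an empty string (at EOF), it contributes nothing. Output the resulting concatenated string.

After 1 (read(2)): returned '6O', offset=2
After 2 (read(5)): returned '23RAN', offset=7
After 3 (tell()): offset=7
After 4 (read(2)): returned 'MF', offset=9
After 5 (tell()): offset=9
After 6 (seek(19, SET)): offset=19

Answer: 6O23RANMF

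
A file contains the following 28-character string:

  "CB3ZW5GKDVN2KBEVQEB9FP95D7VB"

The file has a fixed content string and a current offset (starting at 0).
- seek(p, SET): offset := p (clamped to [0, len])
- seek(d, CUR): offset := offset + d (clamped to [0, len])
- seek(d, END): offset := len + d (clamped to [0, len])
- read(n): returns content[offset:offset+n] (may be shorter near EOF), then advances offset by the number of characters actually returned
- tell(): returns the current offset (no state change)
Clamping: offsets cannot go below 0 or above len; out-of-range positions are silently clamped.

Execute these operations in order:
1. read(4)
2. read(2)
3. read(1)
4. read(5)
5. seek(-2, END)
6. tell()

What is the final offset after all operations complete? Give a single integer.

After 1 (read(4)): returned 'CB3Z', offset=4
After 2 (read(2)): returned 'W5', offset=6
After 3 (read(1)): returned 'G', offset=7
After 4 (read(5)): returned 'KDVN2', offset=12
After 5 (seek(-2, END)): offset=26
After 6 (tell()): offset=26

Answer: 26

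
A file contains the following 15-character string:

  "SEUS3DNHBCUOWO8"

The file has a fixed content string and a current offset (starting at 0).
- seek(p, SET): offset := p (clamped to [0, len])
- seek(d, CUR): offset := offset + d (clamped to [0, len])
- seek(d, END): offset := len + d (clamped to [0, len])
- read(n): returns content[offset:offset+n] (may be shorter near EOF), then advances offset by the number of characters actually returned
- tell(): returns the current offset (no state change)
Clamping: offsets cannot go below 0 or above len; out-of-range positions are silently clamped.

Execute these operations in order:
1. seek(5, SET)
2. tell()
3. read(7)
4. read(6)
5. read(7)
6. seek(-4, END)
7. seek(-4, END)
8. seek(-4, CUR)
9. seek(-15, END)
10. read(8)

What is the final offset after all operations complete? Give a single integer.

After 1 (seek(5, SET)): offset=5
After 2 (tell()): offset=5
After 3 (read(7)): returned 'DNHBCUO', offset=12
After 4 (read(6)): returned 'WO8', offset=15
After 5 (read(7)): returned '', offset=15
After 6 (seek(-4, END)): offset=11
After 7 (seek(-4, END)): offset=11
After 8 (seek(-4, CUR)): offset=7
After 9 (seek(-15, END)): offset=0
After 10 (read(8)): returned 'SEUS3DNH', offset=8

Answer: 8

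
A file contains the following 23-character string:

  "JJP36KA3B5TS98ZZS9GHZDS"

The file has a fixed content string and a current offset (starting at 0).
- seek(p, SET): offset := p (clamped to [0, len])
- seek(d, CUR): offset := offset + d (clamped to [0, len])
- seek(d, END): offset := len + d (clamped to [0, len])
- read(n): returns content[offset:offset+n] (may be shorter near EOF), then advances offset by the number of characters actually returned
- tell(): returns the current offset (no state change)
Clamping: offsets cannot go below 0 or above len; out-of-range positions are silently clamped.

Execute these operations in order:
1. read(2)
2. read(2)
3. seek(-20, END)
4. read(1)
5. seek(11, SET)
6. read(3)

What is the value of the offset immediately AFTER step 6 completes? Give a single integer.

After 1 (read(2)): returned 'JJ', offset=2
After 2 (read(2)): returned 'P3', offset=4
After 3 (seek(-20, END)): offset=3
After 4 (read(1)): returned '3', offset=4
After 5 (seek(11, SET)): offset=11
After 6 (read(3)): returned 'S98', offset=14

Answer: 14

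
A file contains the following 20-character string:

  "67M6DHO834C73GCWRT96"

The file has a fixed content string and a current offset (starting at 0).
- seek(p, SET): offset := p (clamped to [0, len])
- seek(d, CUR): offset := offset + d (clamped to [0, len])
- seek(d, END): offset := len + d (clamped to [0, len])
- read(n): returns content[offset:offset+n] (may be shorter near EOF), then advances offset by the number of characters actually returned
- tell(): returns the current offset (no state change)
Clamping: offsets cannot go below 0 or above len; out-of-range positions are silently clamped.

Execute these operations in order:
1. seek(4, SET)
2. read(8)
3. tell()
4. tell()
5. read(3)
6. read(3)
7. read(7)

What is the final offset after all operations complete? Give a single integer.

After 1 (seek(4, SET)): offset=4
After 2 (read(8)): returned 'DHO834C7', offset=12
After 3 (tell()): offset=12
After 4 (tell()): offset=12
After 5 (read(3)): returned '3GC', offset=15
After 6 (read(3)): returned 'WRT', offset=18
After 7 (read(7)): returned '96', offset=20

Answer: 20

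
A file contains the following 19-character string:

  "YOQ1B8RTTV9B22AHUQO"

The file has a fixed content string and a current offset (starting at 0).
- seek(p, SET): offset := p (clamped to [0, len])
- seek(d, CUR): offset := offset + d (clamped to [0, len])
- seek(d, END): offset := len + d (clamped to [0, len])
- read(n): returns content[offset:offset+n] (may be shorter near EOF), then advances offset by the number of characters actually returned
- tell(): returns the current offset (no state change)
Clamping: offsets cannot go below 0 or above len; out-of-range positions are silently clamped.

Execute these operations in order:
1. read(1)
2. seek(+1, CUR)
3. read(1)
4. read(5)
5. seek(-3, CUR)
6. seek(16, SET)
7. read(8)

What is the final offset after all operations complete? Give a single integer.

Answer: 19

Derivation:
After 1 (read(1)): returned 'Y', offset=1
After 2 (seek(+1, CUR)): offset=2
After 3 (read(1)): returned 'Q', offset=3
After 4 (read(5)): returned '1B8RT', offset=8
After 5 (seek(-3, CUR)): offset=5
After 6 (seek(16, SET)): offset=16
After 7 (read(8)): returned 'UQO', offset=19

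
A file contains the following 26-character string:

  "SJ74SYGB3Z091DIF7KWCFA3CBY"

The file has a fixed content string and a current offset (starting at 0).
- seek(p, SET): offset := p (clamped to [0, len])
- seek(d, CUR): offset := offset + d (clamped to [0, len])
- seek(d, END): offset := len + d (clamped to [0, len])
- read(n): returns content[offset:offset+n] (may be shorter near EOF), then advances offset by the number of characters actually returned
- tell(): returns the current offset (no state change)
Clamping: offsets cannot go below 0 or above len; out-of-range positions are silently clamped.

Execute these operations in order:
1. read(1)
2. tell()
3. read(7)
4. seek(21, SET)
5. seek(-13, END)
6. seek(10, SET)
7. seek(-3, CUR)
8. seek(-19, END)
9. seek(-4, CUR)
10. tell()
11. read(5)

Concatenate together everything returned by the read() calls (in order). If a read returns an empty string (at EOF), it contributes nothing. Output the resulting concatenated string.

After 1 (read(1)): returned 'S', offset=1
After 2 (tell()): offset=1
After 3 (read(7)): returned 'J74SYGB', offset=8
After 4 (seek(21, SET)): offset=21
After 5 (seek(-13, END)): offset=13
After 6 (seek(10, SET)): offset=10
After 7 (seek(-3, CUR)): offset=7
After 8 (seek(-19, END)): offset=7
After 9 (seek(-4, CUR)): offset=3
After 10 (tell()): offset=3
After 11 (read(5)): returned '4SYGB', offset=8

Answer: SJ74SYGB4SYGB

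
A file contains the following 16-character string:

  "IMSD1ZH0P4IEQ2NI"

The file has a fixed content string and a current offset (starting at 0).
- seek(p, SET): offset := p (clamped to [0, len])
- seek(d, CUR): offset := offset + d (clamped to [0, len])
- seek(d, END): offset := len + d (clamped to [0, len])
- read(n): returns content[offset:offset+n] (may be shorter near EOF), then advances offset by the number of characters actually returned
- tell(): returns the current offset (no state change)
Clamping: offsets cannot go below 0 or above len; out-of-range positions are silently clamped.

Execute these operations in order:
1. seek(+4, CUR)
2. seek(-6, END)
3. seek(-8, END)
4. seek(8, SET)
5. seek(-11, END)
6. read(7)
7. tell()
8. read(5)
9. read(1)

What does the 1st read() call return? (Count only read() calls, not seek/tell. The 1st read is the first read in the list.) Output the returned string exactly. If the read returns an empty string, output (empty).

Answer: ZH0P4IE

Derivation:
After 1 (seek(+4, CUR)): offset=4
After 2 (seek(-6, END)): offset=10
After 3 (seek(-8, END)): offset=8
After 4 (seek(8, SET)): offset=8
After 5 (seek(-11, END)): offset=5
After 6 (read(7)): returned 'ZH0P4IE', offset=12
After 7 (tell()): offset=12
After 8 (read(5)): returned 'Q2NI', offset=16
After 9 (read(1)): returned '', offset=16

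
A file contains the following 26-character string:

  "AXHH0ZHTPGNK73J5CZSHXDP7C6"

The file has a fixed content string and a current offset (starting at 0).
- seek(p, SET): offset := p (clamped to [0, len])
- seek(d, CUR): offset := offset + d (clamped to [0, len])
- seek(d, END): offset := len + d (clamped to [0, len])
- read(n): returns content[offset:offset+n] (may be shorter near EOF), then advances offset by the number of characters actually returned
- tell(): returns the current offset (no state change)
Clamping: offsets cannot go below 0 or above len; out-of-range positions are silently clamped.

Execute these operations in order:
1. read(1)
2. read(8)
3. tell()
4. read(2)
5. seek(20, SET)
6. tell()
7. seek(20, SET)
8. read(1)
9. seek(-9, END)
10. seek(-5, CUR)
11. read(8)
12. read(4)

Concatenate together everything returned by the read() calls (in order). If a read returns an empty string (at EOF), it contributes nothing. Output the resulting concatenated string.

After 1 (read(1)): returned 'A', offset=1
After 2 (read(8)): returned 'XHH0ZHTP', offset=9
After 3 (tell()): offset=9
After 4 (read(2)): returned 'GN', offset=11
After 5 (seek(20, SET)): offset=20
After 6 (tell()): offset=20
After 7 (seek(20, SET)): offset=20
After 8 (read(1)): returned 'X', offset=21
After 9 (seek(-9, END)): offset=17
After 10 (seek(-5, CUR)): offset=12
After 11 (read(8)): returned '73J5CZSH', offset=20
After 12 (read(4)): returned 'XDP7', offset=24

Answer: AXHH0ZHTPGNX73J5CZSHXDP7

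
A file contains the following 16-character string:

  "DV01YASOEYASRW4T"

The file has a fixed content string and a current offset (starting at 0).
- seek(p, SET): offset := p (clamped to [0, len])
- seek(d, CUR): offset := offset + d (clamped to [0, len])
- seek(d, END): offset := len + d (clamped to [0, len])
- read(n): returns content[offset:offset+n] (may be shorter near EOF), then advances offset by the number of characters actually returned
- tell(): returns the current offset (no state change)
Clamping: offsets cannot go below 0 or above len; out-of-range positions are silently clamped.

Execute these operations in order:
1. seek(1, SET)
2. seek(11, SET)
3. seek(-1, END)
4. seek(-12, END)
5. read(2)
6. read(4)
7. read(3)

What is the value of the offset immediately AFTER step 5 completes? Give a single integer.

After 1 (seek(1, SET)): offset=1
After 2 (seek(11, SET)): offset=11
After 3 (seek(-1, END)): offset=15
After 4 (seek(-12, END)): offset=4
After 5 (read(2)): returned 'YA', offset=6

Answer: 6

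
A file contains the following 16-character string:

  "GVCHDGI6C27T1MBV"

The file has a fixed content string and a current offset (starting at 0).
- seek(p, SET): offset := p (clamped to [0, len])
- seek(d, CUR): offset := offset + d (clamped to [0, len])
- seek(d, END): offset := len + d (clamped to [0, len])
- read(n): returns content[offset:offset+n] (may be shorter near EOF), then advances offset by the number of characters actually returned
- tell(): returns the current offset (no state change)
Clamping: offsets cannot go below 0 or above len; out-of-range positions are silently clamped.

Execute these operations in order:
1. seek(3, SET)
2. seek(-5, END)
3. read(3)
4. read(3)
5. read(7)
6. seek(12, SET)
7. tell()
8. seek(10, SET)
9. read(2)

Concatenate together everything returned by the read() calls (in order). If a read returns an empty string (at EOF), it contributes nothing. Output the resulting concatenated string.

Answer: T1MBV7T

Derivation:
After 1 (seek(3, SET)): offset=3
After 2 (seek(-5, END)): offset=11
After 3 (read(3)): returned 'T1M', offset=14
After 4 (read(3)): returned 'BV', offset=16
After 5 (read(7)): returned '', offset=16
After 6 (seek(12, SET)): offset=12
After 7 (tell()): offset=12
After 8 (seek(10, SET)): offset=10
After 9 (read(2)): returned '7T', offset=12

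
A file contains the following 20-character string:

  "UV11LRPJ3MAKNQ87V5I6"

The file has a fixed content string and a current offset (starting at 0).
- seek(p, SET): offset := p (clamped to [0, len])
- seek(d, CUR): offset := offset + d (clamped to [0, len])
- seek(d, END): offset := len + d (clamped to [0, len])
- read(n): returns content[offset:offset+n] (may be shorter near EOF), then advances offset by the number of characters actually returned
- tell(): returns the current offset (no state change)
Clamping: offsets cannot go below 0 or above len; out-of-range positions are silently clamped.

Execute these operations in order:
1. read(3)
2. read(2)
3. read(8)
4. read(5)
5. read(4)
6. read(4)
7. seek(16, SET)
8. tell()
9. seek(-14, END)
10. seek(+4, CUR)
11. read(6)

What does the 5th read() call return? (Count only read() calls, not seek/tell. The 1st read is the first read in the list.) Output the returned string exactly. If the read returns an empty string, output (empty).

After 1 (read(3)): returned 'UV1', offset=3
After 2 (read(2)): returned '1L', offset=5
After 3 (read(8)): returned 'RPJ3MAKN', offset=13
After 4 (read(5)): returned 'Q87V5', offset=18
After 5 (read(4)): returned 'I6', offset=20
After 6 (read(4)): returned '', offset=20
After 7 (seek(16, SET)): offset=16
After 8 (tell()): offset=16
After 9 (seek(-14, END)): offset=6
After 10 (seek(+4, CUR)): offset=10
After 11 (read(6)): returned 'AKNQ87', offset=16

Answer: I6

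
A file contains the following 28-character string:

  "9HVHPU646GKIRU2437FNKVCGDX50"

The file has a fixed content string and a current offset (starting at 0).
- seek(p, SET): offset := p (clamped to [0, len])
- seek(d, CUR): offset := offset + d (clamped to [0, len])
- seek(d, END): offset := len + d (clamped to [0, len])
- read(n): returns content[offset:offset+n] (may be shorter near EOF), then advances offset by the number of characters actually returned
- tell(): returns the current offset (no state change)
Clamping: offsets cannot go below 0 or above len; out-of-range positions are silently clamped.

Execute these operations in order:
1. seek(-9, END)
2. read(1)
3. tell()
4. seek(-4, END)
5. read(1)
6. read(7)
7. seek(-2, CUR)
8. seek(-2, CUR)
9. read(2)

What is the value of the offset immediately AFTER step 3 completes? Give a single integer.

Answer: 20

Derivation:
After 1 (seek(-9, END)): offset=19
After 2 (read(1)): returned 'N', offset=20
After 3 (tell()): offset=20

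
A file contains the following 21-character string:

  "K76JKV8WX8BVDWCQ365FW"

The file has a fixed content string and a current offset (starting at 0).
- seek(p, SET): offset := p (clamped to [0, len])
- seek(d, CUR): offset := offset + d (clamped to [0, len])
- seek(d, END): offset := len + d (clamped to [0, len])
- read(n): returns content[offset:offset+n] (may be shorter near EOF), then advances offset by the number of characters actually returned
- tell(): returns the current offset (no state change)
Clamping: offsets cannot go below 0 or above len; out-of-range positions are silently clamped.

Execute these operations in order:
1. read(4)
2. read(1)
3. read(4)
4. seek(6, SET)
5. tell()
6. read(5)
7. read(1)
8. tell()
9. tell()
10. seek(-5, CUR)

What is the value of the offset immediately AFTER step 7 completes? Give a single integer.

Answer: 12

Derivation:
After 1 (read(4)): returned 'K76J', offset=4
After 2 (read(1)): returned 'K', offset=5
After 3 (read(4)): returned 'V8WX', offset=9
After 4 (seek(6, SET)): offset=6
After 5 (tell()): offset=6
After 6 (read(5)): returned '8WX8B', offset=11
After 7 (read(1)): returned 'V', offset=12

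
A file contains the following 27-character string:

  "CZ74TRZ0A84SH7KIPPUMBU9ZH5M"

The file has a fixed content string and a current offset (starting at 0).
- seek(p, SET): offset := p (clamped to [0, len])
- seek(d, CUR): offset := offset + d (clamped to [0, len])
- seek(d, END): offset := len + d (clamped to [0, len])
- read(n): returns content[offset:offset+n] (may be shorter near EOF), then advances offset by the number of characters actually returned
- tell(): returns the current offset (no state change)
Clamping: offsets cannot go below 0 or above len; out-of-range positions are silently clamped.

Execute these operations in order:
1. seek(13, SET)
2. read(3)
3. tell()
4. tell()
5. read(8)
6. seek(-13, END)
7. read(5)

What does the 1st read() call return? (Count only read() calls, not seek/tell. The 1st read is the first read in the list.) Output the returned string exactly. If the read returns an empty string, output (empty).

After 1 (seek(13, SET)): offset=13
After 2 (read(3)): returned '7KI', offset=16
After 3 (tell()): offset=16
After 4 (tell()): offset=16
After 5 (read(8)): returned 'PPUMBU9Z', offset=24
After 6 (seek(-13, END)): offset=14
After 7 (read(5)): returned 'KIPPU', offset=19

Answer: 7KI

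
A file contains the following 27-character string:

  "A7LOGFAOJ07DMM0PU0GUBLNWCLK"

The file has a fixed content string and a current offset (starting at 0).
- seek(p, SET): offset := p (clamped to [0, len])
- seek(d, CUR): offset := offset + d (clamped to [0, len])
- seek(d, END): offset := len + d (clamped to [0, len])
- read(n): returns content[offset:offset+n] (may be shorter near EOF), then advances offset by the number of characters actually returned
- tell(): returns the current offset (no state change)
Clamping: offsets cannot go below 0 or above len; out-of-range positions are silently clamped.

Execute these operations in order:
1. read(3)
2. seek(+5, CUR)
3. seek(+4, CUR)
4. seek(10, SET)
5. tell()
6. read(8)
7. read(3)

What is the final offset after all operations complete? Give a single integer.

After 1 (read(3)): returned 'A7L', offset=3
After 2 (seek(+5, CUR)): offset=8
After 3 (seek(+4, CUR)): offset=12
After 4 (seek(10, SET)): offset=10
After 5 (tell()): offset=10
After 6 (read(8)): returned '7DMM0PU0', offset=18
After 7 (read(3)): returned 'GUB', offset=21

Answer: 21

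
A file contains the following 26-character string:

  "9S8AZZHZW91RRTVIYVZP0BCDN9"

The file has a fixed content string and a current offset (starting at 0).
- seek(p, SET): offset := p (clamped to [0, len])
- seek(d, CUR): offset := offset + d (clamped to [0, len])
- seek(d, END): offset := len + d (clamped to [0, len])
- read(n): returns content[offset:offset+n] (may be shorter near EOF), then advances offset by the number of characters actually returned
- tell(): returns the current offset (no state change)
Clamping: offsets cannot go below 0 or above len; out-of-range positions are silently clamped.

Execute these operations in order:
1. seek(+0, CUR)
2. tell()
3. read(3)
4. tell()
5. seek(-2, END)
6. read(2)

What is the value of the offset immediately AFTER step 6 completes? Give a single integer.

Answer: 26

Derivation:
After 1 (seek(+0, CUR)): offset=0
After 2 (tell()): offset=0
After 3 (read(3)): returned '9S8', offset=3
After 4 (tell()): offset=3
After 5 (seek(-2, END)): offset=24
After 6 (read(2)): returned 'N9', offset=26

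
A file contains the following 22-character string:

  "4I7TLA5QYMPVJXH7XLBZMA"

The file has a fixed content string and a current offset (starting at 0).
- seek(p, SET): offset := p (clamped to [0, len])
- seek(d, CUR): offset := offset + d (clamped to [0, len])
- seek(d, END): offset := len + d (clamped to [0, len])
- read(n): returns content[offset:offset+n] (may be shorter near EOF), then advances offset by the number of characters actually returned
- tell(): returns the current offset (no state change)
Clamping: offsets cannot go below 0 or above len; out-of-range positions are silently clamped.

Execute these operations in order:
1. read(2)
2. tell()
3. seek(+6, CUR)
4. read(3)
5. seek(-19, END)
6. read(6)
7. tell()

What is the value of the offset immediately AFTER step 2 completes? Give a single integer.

Answer: 2

Derivation:
After 1 (read(2)): returned '4I', offset=2
After 2 (tell()): offset=2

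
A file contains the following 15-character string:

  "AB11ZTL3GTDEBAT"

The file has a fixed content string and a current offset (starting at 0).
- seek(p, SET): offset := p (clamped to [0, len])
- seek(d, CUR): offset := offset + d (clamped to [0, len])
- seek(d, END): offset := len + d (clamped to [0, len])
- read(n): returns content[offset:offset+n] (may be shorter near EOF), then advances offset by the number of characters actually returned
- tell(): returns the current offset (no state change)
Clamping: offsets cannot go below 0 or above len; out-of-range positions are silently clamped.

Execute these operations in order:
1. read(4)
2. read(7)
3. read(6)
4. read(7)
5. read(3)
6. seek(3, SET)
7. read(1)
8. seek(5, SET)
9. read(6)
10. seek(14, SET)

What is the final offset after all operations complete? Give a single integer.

Answer: 14

Derivation:
After 1 (read(4)): returned 'AB11', offset=4
After 2 (read(7)): returned 'ZTL3GTD', offset=11
After 3 (read(6)): returned 'EBAT', offset=15
After 4 (read(7)): returned '', offset=15
After 5 (read(3)): returned '', offset=15
After 6 (seek(3, SET)): offset=3
After 7 (read(1)): returned '1', offset=4
After 8 (seek(5, SET)): offset=5
After 9 (read(6)): returned 'TL3GTD', offset=11
After 10 (seek(14, SET)): offset=14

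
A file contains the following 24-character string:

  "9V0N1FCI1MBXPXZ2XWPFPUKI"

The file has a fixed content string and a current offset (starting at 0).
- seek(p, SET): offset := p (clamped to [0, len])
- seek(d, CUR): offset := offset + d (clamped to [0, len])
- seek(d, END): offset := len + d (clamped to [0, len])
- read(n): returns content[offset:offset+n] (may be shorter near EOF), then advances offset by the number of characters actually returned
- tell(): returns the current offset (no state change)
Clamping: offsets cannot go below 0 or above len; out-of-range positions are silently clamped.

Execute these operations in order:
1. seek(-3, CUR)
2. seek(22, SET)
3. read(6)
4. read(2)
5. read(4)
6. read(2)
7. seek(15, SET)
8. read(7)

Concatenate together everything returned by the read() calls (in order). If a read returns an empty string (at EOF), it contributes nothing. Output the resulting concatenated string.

After 1 (seek(-3, CUR)): offset=0
After 2 (seek(22, SET)): offset=22
After 3 (read(6)): returned 'KI', offset=24
After 4 (read(2)): returned '', offset=24
After 5 (read(4)): returned '', offset=24
After 6 (read(2)): returned '', offset=24
After 7 (seek(15, SET)): offset=15
After 8 (read(7)): returned '2XWPFPU', offset=22

Answer: KI2XWPFPU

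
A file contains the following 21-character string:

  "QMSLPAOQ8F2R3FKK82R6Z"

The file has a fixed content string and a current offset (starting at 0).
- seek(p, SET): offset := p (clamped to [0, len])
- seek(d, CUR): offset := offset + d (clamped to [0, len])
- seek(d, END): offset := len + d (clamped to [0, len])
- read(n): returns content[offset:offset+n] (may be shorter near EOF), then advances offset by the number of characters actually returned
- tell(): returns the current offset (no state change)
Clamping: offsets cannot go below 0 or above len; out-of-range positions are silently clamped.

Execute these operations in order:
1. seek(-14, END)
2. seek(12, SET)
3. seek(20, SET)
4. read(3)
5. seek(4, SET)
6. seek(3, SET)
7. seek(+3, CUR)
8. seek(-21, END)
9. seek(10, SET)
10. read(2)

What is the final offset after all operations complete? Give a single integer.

Answer: 12

Derivation:
After 1 (seek(-14, END)): offset=7
After 2 (seek(12, SET)): offset=12
After 3 (seek(20, SET)): offset=20
After 4 (read(3)): returned 'Z', offset=21
After 5 (seek(4, SET)): offset=4
After 6 (seek(3, SET)): offset=3
After 7 (seek(+3, CUR)): offset=6
After 8 (seek(-21, END)): offset=0
After 9 (seek(10, SET)): offset=10
After 10 (read(2)): returned '2R', offset=12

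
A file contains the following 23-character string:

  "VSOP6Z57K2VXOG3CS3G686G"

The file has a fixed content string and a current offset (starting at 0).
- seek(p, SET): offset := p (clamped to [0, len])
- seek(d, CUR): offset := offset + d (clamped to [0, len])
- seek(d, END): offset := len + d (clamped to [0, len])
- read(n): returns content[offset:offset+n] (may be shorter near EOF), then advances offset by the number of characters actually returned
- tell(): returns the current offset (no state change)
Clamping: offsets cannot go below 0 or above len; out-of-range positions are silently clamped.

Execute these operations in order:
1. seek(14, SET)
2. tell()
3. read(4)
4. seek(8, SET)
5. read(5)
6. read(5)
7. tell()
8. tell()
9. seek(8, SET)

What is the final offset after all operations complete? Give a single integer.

After 1 (seek(14, SET)): offset=14
After 2 (tell()): offset=14
After 3 (read(4)): returned '3CS3', offset=18
After 4 (seek(8, SET)): offset=8
After 5 (read(5)): returned 'K2VXO', offset=13
After 6 (read(5)): returned 'G3CS3', offset=18
After 7 (tell()): offset=18
After 8 (tell()): offset=18
After 9 (seek(8, SET)): offset=8

Answer: 8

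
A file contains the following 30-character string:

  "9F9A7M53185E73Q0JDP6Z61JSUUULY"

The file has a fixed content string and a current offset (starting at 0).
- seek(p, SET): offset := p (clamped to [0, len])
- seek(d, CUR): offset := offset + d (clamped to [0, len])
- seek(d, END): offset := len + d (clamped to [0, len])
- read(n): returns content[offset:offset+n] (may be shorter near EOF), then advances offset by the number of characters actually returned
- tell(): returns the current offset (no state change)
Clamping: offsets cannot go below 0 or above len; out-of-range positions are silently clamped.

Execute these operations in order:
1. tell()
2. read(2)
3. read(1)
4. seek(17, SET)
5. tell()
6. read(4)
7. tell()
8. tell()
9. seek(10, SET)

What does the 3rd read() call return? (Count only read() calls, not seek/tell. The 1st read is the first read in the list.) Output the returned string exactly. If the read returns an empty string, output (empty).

Answer: DP6Z

Derivation:
After 1 (tell()): offset=0
After 2 (read(2)): returned '9F', offset=2
After 3 (read(1)): returned '9', offset=3
After 4 (seek(17, SET)): offset=17
After 5 (tell()): offset=17
After 6 (read(4)): returned 'DP6Z', offset=21
After 7 (tell()): offset=21
After 8 (tell()): offset=21
After 9 (seek(10, SET)): offset=10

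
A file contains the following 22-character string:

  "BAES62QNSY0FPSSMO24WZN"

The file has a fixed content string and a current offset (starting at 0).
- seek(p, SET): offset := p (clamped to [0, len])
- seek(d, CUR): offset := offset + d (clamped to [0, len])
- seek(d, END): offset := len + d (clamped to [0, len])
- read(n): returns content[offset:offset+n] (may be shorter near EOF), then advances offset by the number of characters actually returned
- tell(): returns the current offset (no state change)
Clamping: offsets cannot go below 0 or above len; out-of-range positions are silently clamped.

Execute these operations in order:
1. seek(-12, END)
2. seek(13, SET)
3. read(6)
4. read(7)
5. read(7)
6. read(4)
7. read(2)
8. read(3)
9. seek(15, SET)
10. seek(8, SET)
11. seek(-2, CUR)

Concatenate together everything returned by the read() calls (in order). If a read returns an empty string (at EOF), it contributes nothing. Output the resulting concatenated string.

Answer: SSMO24WZN

Derivation:
After 1 (seek(-12, END)): offset=10
After 2 (seek(13, SET)): offset=13
After 3 (read(6)): returned 'SSMO24', offset=19
After 4 (read(7)): returned 'WZN', offset=22
After 5 (read(7)): returned '', offset=22
After 6 (read(4)): returned '', offset=22
After 7 (read(2)): returned '', offset=22
After 8 (read(3)): returned '', offset=22
After 9 (seek(15, SET)): offset=15
After 10 (seek(8, SET)): offset=8
After 11 (seek(-2, CUR)): offset=6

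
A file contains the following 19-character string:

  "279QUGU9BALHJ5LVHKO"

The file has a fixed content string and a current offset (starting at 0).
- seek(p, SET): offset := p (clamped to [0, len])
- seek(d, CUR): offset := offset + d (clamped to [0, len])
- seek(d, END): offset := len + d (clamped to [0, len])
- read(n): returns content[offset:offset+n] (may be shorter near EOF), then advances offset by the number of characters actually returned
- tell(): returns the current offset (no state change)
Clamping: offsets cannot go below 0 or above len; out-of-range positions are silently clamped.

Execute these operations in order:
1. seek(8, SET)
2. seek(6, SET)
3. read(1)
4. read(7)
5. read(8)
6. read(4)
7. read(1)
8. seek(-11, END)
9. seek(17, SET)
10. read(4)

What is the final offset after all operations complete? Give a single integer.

Answer: 19

Derivation:
After 1 (seek(8, SET)): offset=8
After 2 (seek(6, SET)): offset=6
After 3 (read(1)): returned 'U', offset=7
After 4 (read(7)): returned '9BALHJ5', offset=14
After 5 (read(8)): returned 'LVHKO', offset=19
After 6 (read(4)): returned '', offset=19
After 7 (read(1)): returned '', offset=19
After 8 (seek(-11, END)): offset=8
After 9 (seek(17, SET)): offset=17
After 10 (read(4)): returned 'KO', offset=19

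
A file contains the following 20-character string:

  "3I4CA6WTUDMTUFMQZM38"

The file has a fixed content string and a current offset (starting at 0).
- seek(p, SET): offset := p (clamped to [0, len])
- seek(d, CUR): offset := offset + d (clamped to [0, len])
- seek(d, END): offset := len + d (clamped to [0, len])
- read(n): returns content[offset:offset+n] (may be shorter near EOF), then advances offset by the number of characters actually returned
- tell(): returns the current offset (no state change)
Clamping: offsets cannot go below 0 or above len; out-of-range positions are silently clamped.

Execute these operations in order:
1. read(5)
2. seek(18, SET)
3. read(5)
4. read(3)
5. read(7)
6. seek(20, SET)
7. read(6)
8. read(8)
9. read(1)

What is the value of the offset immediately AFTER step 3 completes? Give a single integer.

After 1 (read(5)): returned '3I4CA', offset=5
After 2 (seek(18, SET)): offset=18
After 3 (read(5)): returned '38', offset=20

Answer: 20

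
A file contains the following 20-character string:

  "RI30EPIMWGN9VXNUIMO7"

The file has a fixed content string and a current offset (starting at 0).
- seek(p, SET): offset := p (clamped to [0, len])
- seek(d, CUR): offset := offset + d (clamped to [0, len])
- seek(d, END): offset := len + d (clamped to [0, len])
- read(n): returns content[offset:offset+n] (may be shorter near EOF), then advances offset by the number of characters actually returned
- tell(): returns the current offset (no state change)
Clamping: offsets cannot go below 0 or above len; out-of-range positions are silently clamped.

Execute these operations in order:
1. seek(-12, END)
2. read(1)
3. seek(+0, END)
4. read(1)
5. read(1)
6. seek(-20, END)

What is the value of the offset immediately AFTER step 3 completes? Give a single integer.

Answer: 20

Derivation:
After 1 (seek(-12, END)): offset=8
After 2 (read(1)): returned 'W', offset=9
After 3 (seek(+0, END)): offset=20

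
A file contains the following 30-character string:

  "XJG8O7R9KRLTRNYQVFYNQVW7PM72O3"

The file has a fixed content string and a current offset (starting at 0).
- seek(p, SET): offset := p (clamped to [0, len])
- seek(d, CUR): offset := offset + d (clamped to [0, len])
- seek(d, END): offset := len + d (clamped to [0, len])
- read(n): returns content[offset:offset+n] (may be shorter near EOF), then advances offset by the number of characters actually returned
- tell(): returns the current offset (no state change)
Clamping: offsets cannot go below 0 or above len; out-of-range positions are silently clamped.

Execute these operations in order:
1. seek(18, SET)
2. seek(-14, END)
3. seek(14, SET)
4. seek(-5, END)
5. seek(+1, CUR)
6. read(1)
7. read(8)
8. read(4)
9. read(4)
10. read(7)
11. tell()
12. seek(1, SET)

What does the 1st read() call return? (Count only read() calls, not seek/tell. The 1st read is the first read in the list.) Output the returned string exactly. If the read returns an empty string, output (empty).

After 1 (seek(18, SET)): offset=18
After 2 (seek(-14, END)): offset=16
After 3 (seek(14, SET)): offset=14
After 4 (seek(-5, END)): offset=25
After 5 (seek(+1, CUR)): offset=26
After 6 (read(1)): returned '7', offset=27
After 7 (read(8)): returned '2O3', offset=30
After 8 (read(4)): returned '', offset=30
After 9 (read(4)): returned '', offset=30
After 10 (read(7)): returned '', offset=30
After 11 (tell()): offset=30
After 12 (seek(1, SET)): offset=1

Answer: 7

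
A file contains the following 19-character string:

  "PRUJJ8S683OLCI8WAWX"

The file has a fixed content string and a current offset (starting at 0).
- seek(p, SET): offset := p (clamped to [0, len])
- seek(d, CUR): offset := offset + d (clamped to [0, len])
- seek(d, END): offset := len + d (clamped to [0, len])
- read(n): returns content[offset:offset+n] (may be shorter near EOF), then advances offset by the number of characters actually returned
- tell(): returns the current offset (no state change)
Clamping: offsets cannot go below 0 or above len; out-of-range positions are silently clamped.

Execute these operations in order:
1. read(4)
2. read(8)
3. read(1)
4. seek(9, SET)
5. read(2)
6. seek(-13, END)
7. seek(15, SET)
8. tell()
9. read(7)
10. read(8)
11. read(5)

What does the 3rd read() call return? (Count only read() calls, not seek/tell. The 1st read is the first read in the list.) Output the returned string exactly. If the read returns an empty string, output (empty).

After 1 (read(4)): returned 'PRUJ', offset=4
After 2 (read(8)): returned 'J8S683OL', offset=12
After 3 (read(1)): returned 'C', offset=13
After 4 (seek(9, SET)): offset=9
After 5 (read(2)): returned '3O', offset=11
After 6 (seek(-13, END)): offset=6
After 7 (seek(15, SET)): offset=15
After 8 (tell()): offset=15
After 9 (read(7)): returned 'WAWX', offset=19
After 10 (read(8)): returned '', offset=19
After 11 (read(5)): returned '', offset=19

Answer: C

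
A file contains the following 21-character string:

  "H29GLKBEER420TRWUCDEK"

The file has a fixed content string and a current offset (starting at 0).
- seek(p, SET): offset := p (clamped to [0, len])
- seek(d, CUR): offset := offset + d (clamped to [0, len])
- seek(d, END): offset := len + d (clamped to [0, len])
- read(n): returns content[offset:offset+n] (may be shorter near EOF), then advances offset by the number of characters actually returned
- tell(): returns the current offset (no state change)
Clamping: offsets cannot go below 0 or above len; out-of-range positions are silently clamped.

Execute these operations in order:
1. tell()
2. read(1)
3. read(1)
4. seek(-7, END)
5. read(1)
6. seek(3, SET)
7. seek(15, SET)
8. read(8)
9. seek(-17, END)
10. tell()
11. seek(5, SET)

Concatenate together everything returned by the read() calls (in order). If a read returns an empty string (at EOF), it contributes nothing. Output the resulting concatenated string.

After 1 (tell()): offset=0
After 2 (read(1)): returned 'H', offset=1
After 3 (read(1)): returned '2', offset=2
After 4 (seek(-7, END)): offset=14
After 5 (read(1)): returned 'R', offset=15
After 6 (seek(3, SET)): offset=3
After 7 (seek(15, SET)): offset=15
After 8 (read(8)): returned 'WUCDEK', offset=21
After 9 (seek(-17, END)): offset=4
After 10 (tell()): offset=4
After 11 (seek(5, SET)): offset=5

Answer: H2RWUCDEK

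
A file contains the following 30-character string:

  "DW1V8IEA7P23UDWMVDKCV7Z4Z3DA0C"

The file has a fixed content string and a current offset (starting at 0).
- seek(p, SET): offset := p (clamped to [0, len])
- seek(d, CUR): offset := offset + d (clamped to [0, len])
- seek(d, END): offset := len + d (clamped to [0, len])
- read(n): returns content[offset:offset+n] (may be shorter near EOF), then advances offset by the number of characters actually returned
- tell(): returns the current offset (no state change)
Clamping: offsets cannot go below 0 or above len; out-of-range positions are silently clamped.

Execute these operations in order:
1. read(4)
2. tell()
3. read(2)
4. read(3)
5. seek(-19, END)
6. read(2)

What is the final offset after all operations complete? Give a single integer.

Answer: 13

Derivation:
After 1 (read(4)): returned 'DW1V', offset=4
After 2 (tell()): offset=4
After 3 (read(2)): returned '8I', offset=6
After 4 (read(3)): returned 'EA7', offset=9
After 5 (seek(-19, END)): offset=11
After 6 (read(2)): returned '3U', offset=13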